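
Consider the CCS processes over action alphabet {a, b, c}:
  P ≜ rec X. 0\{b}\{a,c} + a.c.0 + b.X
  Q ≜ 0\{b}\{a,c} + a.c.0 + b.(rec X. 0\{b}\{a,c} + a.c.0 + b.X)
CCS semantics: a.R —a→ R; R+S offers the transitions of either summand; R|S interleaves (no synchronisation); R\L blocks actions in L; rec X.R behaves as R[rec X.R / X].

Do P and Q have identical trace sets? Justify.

YES

LTS(P): 3 reachable states
  p0 = rec X. 0\{b}\{a,c} + a.c.0 + b.X ⊢ -a-> p1, -b-> p0
  p1 = c.0 ⊢ -c-> p2
  p2 = 0 ⊢ ·
LTS(Q): 4 reachable states
  q0 = 0\{b}\{a,c} + a.c.0 + b.(rec X. 0\{b}\{a,c} + a.c.0 + b.X) ⊢ -a-> q1, -b-> q2
  q1 = c.0 ⊢ -c-> q3
  q2 = rec X. 0\{b}\{a,c} + a.c.0 + b.X ⊢ -a-> q1, -b-> q2
  q3 = 0 ⊢ ·
Bisimilarity quotient blocks:
  B0 = {p0, q0, q2}
  B1 = {p1, q1}
  B2 = {p2, q3}
p0 ∈ B0, q0 ∈ B0 → same block
Bisimilar ⇒ trace-equivalent.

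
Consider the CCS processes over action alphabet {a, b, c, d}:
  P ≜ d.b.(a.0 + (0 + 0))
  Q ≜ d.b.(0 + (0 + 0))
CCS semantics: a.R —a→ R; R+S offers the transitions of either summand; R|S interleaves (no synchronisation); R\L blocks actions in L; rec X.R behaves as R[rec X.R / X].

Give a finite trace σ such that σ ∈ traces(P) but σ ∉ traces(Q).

LTS(P): 4 reachable states
  s0 = d.b.(a.0 + (0 + 0)) → --d--▸ s1
  s1 = b.(a.0 + (0 + 0)) → --b--▸ s2
  s2 = a.0 + (0 + 0) → --a--▸ s3
  s3 = 0 → stopped
LTS(Q): 3 reachable states
  t0 = d.b.(0 + (0 + 0)) → --d--▸ t1
  t1 = b.(0 + (0 + 0)) → --b--▸ t2
  t2 = 0 + (0 + 0) → stopped
Trace ⟨dba⟩ through P, begin at {s0}:
  [1] d ⇒ {s1}
  [2] b ⇒ {s2}
  [3] a ⇒ {s3}
  — P admits the full trace.
Trace ⟨dba⟩ through Q, begin at {t0}:
  [1] d ⇒ {t1}
  [2] b ⇒ {t2}
  [3] a ⇒ no successor for Q

dba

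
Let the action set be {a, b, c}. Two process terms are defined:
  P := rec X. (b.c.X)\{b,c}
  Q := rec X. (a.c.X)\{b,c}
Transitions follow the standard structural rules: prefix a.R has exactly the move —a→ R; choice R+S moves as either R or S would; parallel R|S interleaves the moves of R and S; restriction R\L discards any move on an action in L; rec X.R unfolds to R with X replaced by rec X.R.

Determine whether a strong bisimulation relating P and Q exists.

P ≁ Q

Reachable graph of P (1 states):
  s0 = rec X. (b.c.X)\{b,c} :: ∅
Reachable graph of Q (2 states):
  t0 = rec X. (a.c.X)\{b,c} :: =a=> t1
  t1 = (c.(rec X. (a.c.X)\{b,c}))\{b,c} :: ∅
Partition-refinement fixed point:
  B0 = {s0, t1}
  B1 = {t0}
s0 ∈ B0, t0 ∈ B1 → different blocks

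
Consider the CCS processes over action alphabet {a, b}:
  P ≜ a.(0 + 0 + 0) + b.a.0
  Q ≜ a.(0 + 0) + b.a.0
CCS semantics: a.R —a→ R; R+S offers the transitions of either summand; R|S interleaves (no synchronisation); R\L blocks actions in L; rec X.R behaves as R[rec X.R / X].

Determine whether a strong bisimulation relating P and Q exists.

bisimilar

P's transition system — 4 states:
  m0 = a.(0 + 0 + 0) + b.a.0 | ··a··> m1, ··b··> m2
  m1 = 0 + 0 + 0 | ∅
  m2 = a.0 | ··a··> m3
  m3 = 0 | ∅
Q's transition system — 4 states:
  n0 = a.(0 + 0) + b.a.0 | ··a··> n1, ··b··> n2
  n1 = 0 + 0 | ∅
  n2 = a.0 | ··a··> n3
  n3 = 0 | ∅
Partition-refinement fixed point:
  B0 = {m0, n0}
  B1 = {m1, m3, n1, n3}
  B2 = {m2, n2}
m0 ∈ B0, n0 ∈ B0 → same block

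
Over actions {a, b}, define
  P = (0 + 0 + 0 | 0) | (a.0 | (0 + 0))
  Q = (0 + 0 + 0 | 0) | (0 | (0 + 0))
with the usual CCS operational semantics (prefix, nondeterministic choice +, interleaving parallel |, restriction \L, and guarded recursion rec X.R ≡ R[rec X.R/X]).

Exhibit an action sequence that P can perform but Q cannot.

P's transition system — 2 states:
  p0 = (0 + 0 + 0 | 0) | (a.0 | (0 + 0)) has moves ··a··> p1
  p1 = (0 + 0 + 0 | 0) | (0 | (0 + 0)) has moves stopped
Q's transition system — 1 states:
  q0 = (0 + 0 + 0 | 0) | (0 | (0 + 0)) has moves stopped
Executing a from P (initial set {p0}):
  [1] a ⇒ {p1}
  — P admits the full trace.
Executing a from Q (initial set {q0}):
  [1] a ⇒ no successor for Q

a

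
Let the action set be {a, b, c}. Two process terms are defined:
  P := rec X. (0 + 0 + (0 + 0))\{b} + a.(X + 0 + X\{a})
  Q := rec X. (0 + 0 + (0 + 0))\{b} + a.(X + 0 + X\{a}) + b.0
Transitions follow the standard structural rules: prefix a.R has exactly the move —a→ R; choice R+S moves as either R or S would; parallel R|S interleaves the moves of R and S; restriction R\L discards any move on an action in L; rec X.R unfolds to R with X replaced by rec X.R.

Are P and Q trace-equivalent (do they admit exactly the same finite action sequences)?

Reachable graph of P (2 states):
  u0 = rec X. (0 + 0 + (0 + 0))\{b} + a.(X + 0 + X\{a}) → ··a··> u1
  u1 = (rec X. (0 + 0 + (0 + 0))\{b} + a.(X + 0 + X\{a})) + 0 + (rec X. (0 + 0 + (0 + 0))\{b} + a.(X + 0 + X\{a}))\{a} → ··a··> u1
Reachable graph of Q (4 states):
  v0 = rec X. (0 + 0 + (0 + 0))\{b} + a.(X + 0 + X\{a}) + b.0 → ··a··> v1, ··b··> v2
  v1 = (rec X. (0 + 0 + (0 + 0))\{b} + a.(X + 0 + X\{a}) + b.0) + 0 + (rec X. (0 + 0 + (0 + 0))\{b} + a.(X + 0 + X\{a}) + b.0)\{a} → ··a··> v1, ··b··> v2, ··b··> v3
  v2 = 0 → ∅
  v3 = 0\{a} → ∅
Trace ⟨b⟩ through Q, begin at {v0}:
  [1] b ⇒ {v2}
  ✓ Q
Trace ⟨b⟩ through P, begin at {u0}:
  [1] b ⇒ ∅  — P cannot continue

NO — witness ⟨b⟩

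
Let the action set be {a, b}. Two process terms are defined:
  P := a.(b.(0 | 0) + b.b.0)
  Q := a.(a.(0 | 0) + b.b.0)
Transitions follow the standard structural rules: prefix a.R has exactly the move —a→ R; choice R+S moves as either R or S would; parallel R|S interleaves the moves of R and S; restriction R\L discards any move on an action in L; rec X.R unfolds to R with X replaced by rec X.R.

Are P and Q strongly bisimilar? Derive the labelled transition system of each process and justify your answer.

P's transition system — 5 states:
  s0 = a.(b.(0 | 0) + b.b.0) | ··a··> s1
  s1 = b.(0 | 0) + b.b.0 | ··b··> s2, ··b··> s3
  s2 = 0 | 0 | ·
  s3 = b.0 | ··b··> s4
  s4 = 0 | ·
Q's transition system — 5 states:
  t0 = a.(a.(0 | 0) + b.b.0) | ··a··> t1
  t1 = a.(0 | 0) + b.b.0 | ··a··> t2, ··b··> t3
  t2 = 0 | 0 | ·
  t3 = b.0 | ··b··> t4
  t4 = 0 | ·
Bisimilarity quotient blocks:
  B0 = {s0}
  B1 = {s1}
  B2 = {s3, t3}
  B3 = {s2, s4, t2, t4}
  B4 = {t0}
  B5 = {t1}
s0 ∈ B0, t0 ∈ B4 → different blocks

NO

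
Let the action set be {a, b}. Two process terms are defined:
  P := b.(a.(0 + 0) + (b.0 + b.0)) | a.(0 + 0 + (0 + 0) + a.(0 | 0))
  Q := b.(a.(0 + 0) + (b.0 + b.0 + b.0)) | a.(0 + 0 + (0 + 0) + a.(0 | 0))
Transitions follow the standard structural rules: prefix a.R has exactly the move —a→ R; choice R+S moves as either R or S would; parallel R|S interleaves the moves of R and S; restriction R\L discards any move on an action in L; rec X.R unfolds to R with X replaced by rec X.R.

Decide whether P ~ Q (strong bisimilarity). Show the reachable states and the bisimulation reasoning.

P ~ Q

Reachable graph of P (12 states):
  p0 = b.(a.(0 + 0) + (b.0 + b.0)) | a.(0 + 0 + (0 + 0) + a.(0 | 0)) :: -a-> p1, -b-> p2
  p1 = b.(a.(0 + 0) + (b.0 + b.0)) | (0 + 0 + (0 + 0) + a.(0 | 0)) :: -a-> p3, -b-> p4
  p2 = (a.(0 + 0) + (b.0 + b.0)) | a.(0 + 0 + (0 + 0) + a.(0 | 0)) :: -a-> p4, -a-> p5, -b-> p6
  p3 = b.(a.(0 + 0) + (b.0 + b.0)) | (0 | 0) :: -b-> p7
  p4 = (a.(0 + 0) + (b.0 + b.0)) | (0 + 0 + (0 + 0) + a.(0 | 0)) :: -a-> p7, -a-> p8, -b-> p9
  p5 = (0 + 0) | a.(0 + 0 + (0 + 0) + a.(0 | 0)) :: -a-> p8
  p6 = 0 | a.(0 + 0 + (0 + 0) + a.(0 | 0)) :: -a-> p9
  p7 = (a.(0 + 0) + (b.0 + b.0)) | (0 | 0) :: -a-> p10, -b-> p11
  p8 = (0 + 0) | (0 + 0 + (0 + 0) + a.(0 | 0)) :: -a-> p10
  p9 = 0 | (0 + 0 + (0 + 0) + a.(0 | 0)) :: -a-> p11
  p10 = (0 + 0) | (0 | 0) :: stopped
  p11 = 0 | (0 | 0) :: stopped
Reachable graph of Q (12 states):
  q0 = b.(a.(0 + 0) + (b.0 + b.0 + b.0)) | a.(0 + 0 + (0 + 0) + a.(0 | 0)) :: -a-> q1, -b-> q2
  q1 = b.(a.(0 + 0) + (b.0 + b.0 + b.0)) | (0 + 0 + (0 + 0) + a.(0 | 0)) :: -a-> q3, -b-> q4
  q2 = (a.(0 + 0) + (b.0 + b.0 + b.0)) | a.(0 + 0 + (0 + 0) + a.(0 | 0)) :: -a-> q4, -a-> q5, -b-> q6
  q3 = b.(a.(0 + 0) + (b.0 + b.0 + b.0)) | (0 | 0) :: -b-> q7
  q4 = (a.(0 + 0) + (b.0 + b.0 + b.0)) | (0 + 0 + (0 + 0) + a.(0 | 0)) :: -a-> q7, -a-> q8, -b-> q9
  q5 = (0 + 0) | a.(0 + 0 + (0 + 0) + a.(0 | 0)) :: -a-> q8
  q6 = 0 | a.(0 + 0 + (0 + 0) + a.(0 | 0)) :: -a-> q9
  q7 = (a.(0 + 0) + (b.0 + b.0 + b.0)) | (0 | 0) :: -a-> q10, -b-> q11
  q8 = (0 + 0) | (0 + 0 + (0 + 0) + a.(0 | 0)) :: -a-> q10
  q9 = 0 | (0 + 0 + (0 + 0) + a.(0 | 0)) :: -a-> q11
  q10 = (0 + 0) | (0 | 0) :: stopped
  q11 = 0 | (0 | 0) :: stopped
Partition-refinement fixed point:
  B0 = {p0, q0}
  B1 = {p2, q2}
  B2 = {p4, q4}
  B3 = {p8, p9, q8, q9}
  B4 = {p10, p11, q10, q11}
  B5 = {p7, q7}
  B6 = {p5, p6, q5, q6}
  B7 = {p1, q1}
  B8 = {p3, q3}
p0 ∈ B0, q0 ∈ B0 → same block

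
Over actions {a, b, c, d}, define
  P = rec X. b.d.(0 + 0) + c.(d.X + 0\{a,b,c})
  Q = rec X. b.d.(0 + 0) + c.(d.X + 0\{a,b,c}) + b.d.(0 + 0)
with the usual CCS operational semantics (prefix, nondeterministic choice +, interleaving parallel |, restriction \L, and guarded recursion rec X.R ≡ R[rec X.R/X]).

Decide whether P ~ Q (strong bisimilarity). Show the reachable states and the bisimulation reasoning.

YES

LTS(P): 4 reachable states
  p0 = rec X. b.d.(0 + 0) + c.(d.X + 0\{a,b,c}) ⊢ -b-> p1, -c-> p2
  p1 = d.(0 + 0) ⊢ -d-> p3
  p2 = d.(rec X. b.d.(0 + 0) + c.(d.X + 0\{a,b,c})) + 0\{a,b,c} ⊢ -d-> p0
  p3 = 0 + 0 ⊢ ·
LTS(Q): 4 reachable states
  q0 = rec X. b.d.(0 + 0) + c.(d.X + 0\{a,b,c}) + b.d.(0 + 0) ⊢ -b-> q1, -c-> q2
  q1 = d.(0 + 0) ⊢ -d-> q3
  q2 = d.(rec X. b.d.(0 + 0) + c.(d.X + 0\{a,b,c}) + b.d.(0 + 0)) + 0\{a,b,c} ⊢ -d-> q0
  q3 = 0 + 0 ⊢ ·
Bisimilarity quotient blocks:
  B0 = {p0, q0}
  B1 = {p2, q2}
  B2 = {p1, q1}
  B3 = {p3, q3}
p0 ∈ B0, q0 ∈ B0 → same block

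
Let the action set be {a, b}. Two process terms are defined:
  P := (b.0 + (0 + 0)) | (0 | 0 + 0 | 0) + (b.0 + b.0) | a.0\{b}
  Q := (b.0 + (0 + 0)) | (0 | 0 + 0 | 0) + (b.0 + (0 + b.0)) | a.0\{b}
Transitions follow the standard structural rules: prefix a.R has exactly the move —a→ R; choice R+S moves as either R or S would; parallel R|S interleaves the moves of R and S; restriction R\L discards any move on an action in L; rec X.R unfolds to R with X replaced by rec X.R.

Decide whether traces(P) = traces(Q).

LTS(P): 5 reachable states
  u0 = (b.0 + (0 + 0)) | (0 | 0 + 0 | 0) + (b.0 + b.0) | a.0\{b} :: -a-> u1, -b-> u2, -b-> u3
  u1 = (b.0 + b.0) | 0\{b} :: -b-> u4
  u2 = 0 | (0 | 0 + 0 | 0) :: deadlocked
  u3 = 0 | a.0\{b} :: -a-> u4
  u4 = 0 | 0\{b} :: deadlocked
LTS(Q): 5 reachable states
  v0 = (b.0 + (0 + 0)) | (0 | 0 + 0 | 0) + (b.0 + (0 + b.0)) | a.0\{b} :: -a-> v1, -b-> v2, -b-> v3
  v1 = (b.0 + (0 + b.0)) | 0\{b} :: -b-> v4
  v2 = 0 | (0 | 0 + 0 | 0) :: deadlocked
  v3 = 0 | a.0\{b} :: -a-> v4
  v4 = 0 | 0\{b} :: deadlocked
Bisimilarity quotient blocks:
  B0 = {u0, v0}
  B1 = {u2, u4, v2, v4}
  B2 = {u3, v3}
  B3 = {u1, v1}
u0 ∈ B0, v0 ∈ B0 → same block
Bisimilar ⇒ trace-equivalent.

trace-equivalent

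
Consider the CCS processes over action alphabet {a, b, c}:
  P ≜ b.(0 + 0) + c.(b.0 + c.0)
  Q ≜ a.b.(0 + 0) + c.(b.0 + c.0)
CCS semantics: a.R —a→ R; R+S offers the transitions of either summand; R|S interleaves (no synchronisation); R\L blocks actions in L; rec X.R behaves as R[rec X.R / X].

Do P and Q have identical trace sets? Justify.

NO — witness ⟨b⟩

LTS(P): 4 reachable states
  p0 = b.(0 + 0) + c.(b.0 + c.0) → ··b··> p1, ··c··> p2
  p1 = 0 + 0 → ∅
  p2 = b.0 + c.0 → ··b··> p3, ··c··> p3
  p3 = 0 → ∅
LTS(Q): 5 reachable states
  q0 = a.b.(0 + 0) + c.(b.0 + c.0) → ··a··> q1, ··c··> q2
  q1 = b.(0 + 0) → ··b··> q3
  q2 = b.0 + c.0 → ··b··> q4, ··c··> q4
  q3 = 0 + 0 → ∅
  q4 = 0 → ∅
Trace ⟨b⟩ through P, begin at {p0}:
  after b @ step 1: {p1}
  — P admits the full trace.
Trace ⟨b⟩ through Q, begin at {q0}:
  after b @ step 1: ∅  — Q cannot continue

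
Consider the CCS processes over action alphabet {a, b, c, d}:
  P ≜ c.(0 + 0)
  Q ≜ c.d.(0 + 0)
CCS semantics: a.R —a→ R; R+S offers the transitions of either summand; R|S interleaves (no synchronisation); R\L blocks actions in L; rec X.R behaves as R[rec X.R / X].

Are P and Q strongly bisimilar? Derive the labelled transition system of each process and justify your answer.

P ≁ Q

P's transition system — 2 states:
  m0 = c.(0 + 0) has moves ··c··> m1
  m1 = 0 + 0 has moves stopped
Q's transition system — 3 states:
  n0 = c.d.(0 + 0) has moves ··c··> n1
  n1 = d.(0 + 0) has moves ··d··> n2
  n2 = 0 + 0 has moves stopped
Coarsest stable partition (strong bisimilarity classes):
  B0 = {m0}
  B1 = {m1, n2}
  B2 = {n0}
  B3 = {n1}
m0 ∈ B0, n0 ∈ B2 → different blocks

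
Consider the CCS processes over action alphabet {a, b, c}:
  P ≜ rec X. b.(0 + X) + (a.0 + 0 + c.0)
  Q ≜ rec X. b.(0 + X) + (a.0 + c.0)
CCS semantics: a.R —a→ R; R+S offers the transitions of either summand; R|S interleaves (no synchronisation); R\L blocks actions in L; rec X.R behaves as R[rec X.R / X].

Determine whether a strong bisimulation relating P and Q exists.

Reachable graph of P (3 states):
  s0 = rec X. b.(0 + X) + (a.0 + 0 + c.0) | =a=> s1, =b=> s2, =c=> s1
  s1 = 0 | (no moves)
  s2 = 0 + (rec X. b.(0 + X) + (a.0 + 0 + c.0)) | =a=> s1, =b=> s2, =c=> s1
Reachable graph of Q (3 states):
  t0 = rec X. b.(0 + X) + (a.0 + c.0) | =a=> t1, =b=> t2, =c=> t1
  t1 = 0 | (no moves)
  t2 = 0 + (rec X. b.(0 + X) + (a.0 + c.0)) | =a=> t1, =b=> t2, =c=> t1
Coarsest stable partition (strong bisimilarity classes):
  B0 = {s0, s2, t0, t2}
  B1 = {s1, t1}
s0 ∈ B0, t0 ∈ B0 → same block

bisimilar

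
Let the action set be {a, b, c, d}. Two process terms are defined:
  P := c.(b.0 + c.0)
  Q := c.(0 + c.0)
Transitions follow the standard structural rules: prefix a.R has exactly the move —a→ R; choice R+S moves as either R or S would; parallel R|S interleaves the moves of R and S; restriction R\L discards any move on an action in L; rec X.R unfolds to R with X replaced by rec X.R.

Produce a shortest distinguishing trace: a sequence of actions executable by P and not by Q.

LTS(P): 3 reachable states
  u0 = c.(b.0 + c.0) | ··c··> u1
  u1 = b.0 + c.0 | ··b··> u2, ··c··> u2
  u2 = 0 | stopped
LTS(Q): 3 reachable states
  v0 = c.(0 + c.0) | ··c··> v1
  v1 = 0 + c.0 | ··c··> v2
  v2 = 0 | stopped
Executing cb from P (initial set {u0}):
  after c @ step 1: {u1}
  after b @ step 2: {u2}
  — P admits the full trace.
Executing cb from Q (initial set {v0}):
  after c @ step 1: {v1}
  after b @ step 2: ∅  — Q cannot continue

cb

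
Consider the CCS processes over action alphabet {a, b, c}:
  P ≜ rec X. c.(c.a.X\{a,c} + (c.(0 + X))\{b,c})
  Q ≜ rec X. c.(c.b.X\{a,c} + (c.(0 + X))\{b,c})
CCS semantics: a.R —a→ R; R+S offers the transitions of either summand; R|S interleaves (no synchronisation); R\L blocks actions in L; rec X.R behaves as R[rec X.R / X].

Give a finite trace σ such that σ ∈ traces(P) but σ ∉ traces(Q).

LTS(P): 4 reachable states
  m0 = rec X. c.(c.a.X\{a,c} + (c.(0 + X))\{b,c}) ⊢ --c--▸ m1
  m1 = c.a.(rec X. c.(c.a.X\{a,c} + (c.(0 + X))\{b,c}))\{a,c} + (c.(0 + (rec X. c.(c.a.X\{a,c} + (c.(0 + X))\{b,c}))))\{b,c} ⊢ --c--▸ m2
  m2 = a.(rec X. c.(c.a.X\{a,c} + (c.(0 + X))\{b,c}))\{a,c} ⊢ --a--▸ m3
  m3 = (rec X. c.(c.a.X\{a,c} + (c.(0 + X))\{b,c}))\{a,c} ⊢ deadlocked
LTS(Q): 4 reachable states
  n0 = rec X. c.(c.b.X\{a,c} + (c.(0 + X))\{b,c}) ⊢ --c--▸ n1
  n1 = c.b.(rec X. c.(c.b.X\{a,c} + (c.(0 + X))\{b,c}))\{a,c} + (c.(0 + (rec X. c.(c.b.X\{a,c} + (c.(0 + X))\{b,c}))))\{b,c} ⊢ --c--▸ n2
  n2 = b.(rec X. c.(c.b.X\{a,c} + (c.(0 + X))\{b,c}))\{a,c} ⊢ --b--▸ n3
  n3 = (rec X. c.(c.b.X\{a,c} + (c.(0 + X))\{b,c}))\{a,c} ⊢ deadlocked
Executing cca from P (initial set {m0}):
  step 1 (c): {m1}
  step 2 (c): {m2}
  step 3 (a): {m3}
  ✓ P
Executing cca from Q (initial set {n0}):
  step 1 (c): {n1}
  step 2 (c): {n2}
  step 3 (a): ∅  — Q cannot continue

cca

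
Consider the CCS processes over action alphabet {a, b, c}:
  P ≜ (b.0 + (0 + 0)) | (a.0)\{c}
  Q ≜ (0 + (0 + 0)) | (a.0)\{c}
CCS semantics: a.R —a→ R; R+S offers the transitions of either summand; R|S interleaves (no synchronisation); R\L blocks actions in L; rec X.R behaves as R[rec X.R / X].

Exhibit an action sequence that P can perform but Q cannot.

P's transition system — 4 states:
  p0 = (b.0 + (0 + 0)) | (a.0)\{c} ⊢ -a-> p1, -b-> p2
  p1 = (b.0 + (0 + 0)) | 0\{c} ⊢ -b-> p3
  p2 = 0 | (a.0)\{c} ⊢ -a-> p3
  p3 = 0 | 0\{c} ⊢ deadlocked
Q's transition system — 2 states:
  q0 = (0 + (0 + 0)) | (a.0)\{c} ⊢ -a-> q1
  q1 = (0 + (0 + 0)) | 0\{c} ⊢ deadlocked
Executing b from P (initial set {p0}):
  [1] b ⇒ {p2}
  ✓ P
Executing b from Q (initial set {q0}):
  [1] b ⇒ no successor for Q

b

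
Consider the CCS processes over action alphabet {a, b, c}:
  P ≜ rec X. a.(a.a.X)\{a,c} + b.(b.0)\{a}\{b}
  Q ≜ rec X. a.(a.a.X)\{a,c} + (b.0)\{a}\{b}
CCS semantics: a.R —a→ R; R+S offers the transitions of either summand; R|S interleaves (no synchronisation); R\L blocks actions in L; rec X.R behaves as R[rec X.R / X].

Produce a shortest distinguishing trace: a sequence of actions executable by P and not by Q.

b

P's transition system — 3 states:
  p0 = rec X. a.(a.a.X)\{a,c} + b.(b.0)\{a}\{b} ⊢ --a--▸ p1, --b--▸ p2
  p1 = (a.a.(rec X. a.(a.a.X)\{a,c} + b.(b.0)\{a}\{b}))\{a,c} ⊢ deadlocked
  p2 = (b.0)\{a}\{b} ⊢ deadlocked
Q's transition system — 2 states:
  q0 = rec X. a.(a.a.X)\{a,c} + (b.0)\{a}\{b} ⊢ --a--▸ q1
  q1 = (a.a.(rec X. a.(a.a.X)\{a,c} + (b.0)\{a}\{b}))\{a,c} ⊢ deadlocked
Run σ = ⟨b⟩ on P: start {p0}
  after b @ step 1: {p2}
  P completes σ.
Run σ = ⟨b⟩ on Q: start {q0}
  after b @ step 1: ∅  — Q cannot continue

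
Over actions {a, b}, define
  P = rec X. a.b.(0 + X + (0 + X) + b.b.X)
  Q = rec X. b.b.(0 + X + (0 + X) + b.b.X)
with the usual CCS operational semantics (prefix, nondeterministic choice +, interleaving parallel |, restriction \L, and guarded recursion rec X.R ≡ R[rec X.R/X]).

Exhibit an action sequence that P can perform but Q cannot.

LTS(P): 4 reachable states
  m0 = rec X. a.b.(0 + X + (0 + X) + b.b.X) :: -a-> m1
  m1 = b.(0 + (rec X. a.b.(0 + X + (0 + X) + b.b.X)) + (0 + (rec X. a.b.(0 + X + (0 + X) + b.b.X))) + b.b.(rec X. a.b.(0 + X + (0 + X) + b.b.X))) :: -b-> m2
  m2 = 0 + (rec X. a.b.(0 + X + (0 + X) + b.b.X)) + (0 + (rec X. a.b.(0 + X + (0 + X) + b.b.X))) + b.b.(rec X. a.b.(0 + X + (0 + X) + b.b.X)) :: -a-> m1, -b-> m3
  m3 = b.(rec X. a.b.(0 + X + (0 + X) + b.b.X)) :: -b-> m0
LTS(Q): 4 reachable states
  n0 = rec X. b.b.(0 + X + (0 + X) + b.b.X) :: -b-> n1
  n1 = b.(0 + (rec X. b.b.(0 + X + (0 + X) + b.b.X)) + (0 + (rec X. b.b.(0 + X + (0 + X) + b.b.X))) + b.b.(rec X. b.b.(0 + X + (0 + X) + b.b.X))) :: -b-> n2
  n2 = 0 + (rec X. b.b.(0 + X + (0 + X) + b.b.X)) + (0 + (rec X. b.b.(0 + X + (0 + X) + b.b.X))) + b.b.(rec X. b.b.(0 + X + (0 + X) + b.b.X)) :: -b-> n1, -b-> n3
  n3 = b.(rec X. b.b.(0 + X + (0 + X) + b.b.X)) :: -b-> n0
Trace ⟨a⟩ through P, begin at {m0}:
  step 1 (a): {m1}
  — P admits the full trace.
Trace ⟨a⟩ through Q, begin at {n0}:
  step 1 (a): no successor for Q

a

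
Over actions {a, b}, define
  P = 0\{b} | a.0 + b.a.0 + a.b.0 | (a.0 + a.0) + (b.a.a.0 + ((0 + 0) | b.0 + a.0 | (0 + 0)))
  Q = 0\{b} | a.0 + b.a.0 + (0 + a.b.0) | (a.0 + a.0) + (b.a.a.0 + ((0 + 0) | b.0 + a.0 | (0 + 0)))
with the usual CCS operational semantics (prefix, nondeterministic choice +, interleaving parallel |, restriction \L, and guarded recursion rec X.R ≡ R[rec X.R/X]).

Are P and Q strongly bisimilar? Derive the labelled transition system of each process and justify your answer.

LTS(P): 12 reachable states
  m0 = 0\{b} | a.0 + b.a.0 + a.b.0 | (a.0 + a.0) + (b.a.a.0 + ((0 + 0) | b.0 + a.0 | (0 + 0))) ⊢ —a→ m1, —a→ m2, —a→ m3, —a→ m4, —b→ m5, —b→ m6, —b→ m7
  m1 = 0 | (0 + 0) ⊢ stopped
  m2 = 0\{b} | 0 ⊢ stopped
  m3 = a.b.0 | 0 ⊢ —a→ m8
  m4 = b.0 | (a.0 + a.0) ⊢ —a→ m8, —b→ m9
  m5 = (0 + 0) | 0 ⊢ stopped
  m6 = a.0 ⊢ —a→ m10
  m7 = a.a.0 ⊢ —a→ m6
  m8 = b.0 | 0 ⊢ —b→ m11
  m9 = 0 | (a.0 + a.0) ⊢ —a→ m11
  m10 = 0 ⊢ stopped
  m11 = 0 | 0 ⊢ stopped
LTS(Q): 12 reachable states
  n0 = 0\{b} | a.0 + b.a.0 + (0 + a.b.0) | (a.0 + a.0) + (b.a.a.0 + ((0 + 0) | b.0 + a.0 | (0 + 0))) ⊢ —a→ n1, —a→ n2, —a→ n3, —a→ n4, —b→ n5, —b→ n6, —b→ n7
  n1 = (0 + a.b.0) | 0 ⊢ —a→ n8
  n2 = 0 | (0 + 0) ⊢ stopped
  n3 = 0\{b} | 0 ⊢ stopped
  n4 = b.0 | (a.0 + a.0) ⊢ —a→ n8, —b→ n9
  n5 = (0 + 0) | 0 ⊢ stopped
  n6 = a.0 ⊢ —a→ n10
  n7 = a.a.0 ⊢ —a→ n6
  n8 = b.0 | 0 ⊢ —b→ n11
  n9 = 0 | (a.0 + a.0) ⊢ —a→ n11
  n10 = 0 ⊢ stopped
  n11 = 0 | 0 ⊢ stopped
Bisimilarity quotient blocks:
  B0 = {m0, n0}
  B1 = {m1, m10, m11, m2, m5, n10, n11, n2, n3, n5}
  B2 = {m6, m9, n6, n9}
  B3 = {m4, n4}
  B4 = {m8, n8}
  B5 = {m3, n1}
  B6 = {m7, n7}
m0 ∈ B0, n0 ∈ B0 → same block

bisimilar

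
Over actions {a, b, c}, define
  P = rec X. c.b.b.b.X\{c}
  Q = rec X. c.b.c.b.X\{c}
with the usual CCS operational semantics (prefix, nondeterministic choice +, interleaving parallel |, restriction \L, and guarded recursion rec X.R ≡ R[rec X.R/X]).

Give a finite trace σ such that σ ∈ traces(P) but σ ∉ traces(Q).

cbb

P's transition system — 5 states:
  s0 = rec X. c.b.b.b.X\{c} ⊢ =c=> s1
  s1 = b.b.b.(rec X. c.b.b.b.X\{c})\{c} ⊢ =b=> s2
  s2 = b.b.(rec X. c.b.b.b.X\{c})\{c} ⊢ =b=> s3
  s3 = b.(rec X. c.b.b.b.X\{c})\{c} ⊢ =b=> s4
  s4 = (rec X. c.b.b.b.X\{c})\{c} ⊢ deadlocked
Q's transition system — 5 states:
  t0 = rec X. c.b.c.b.X\{c} ⊢ =c=> t1
  t1 = b.c.b.(rec X. c.b.c.b.X\{c})\{c} ⊢ =b=> t2
  t2 = c.b.(rec X. c.b.c.b.X\{c})\{c} ⊢ =c=> t3
  t3 = b.(rec X. c.b.c.b.X\{c})\{c} ⊢ =b=> t4
  t4 = (rec X. c.b.c.b.X\{c})\{c} ⊢ deadlocked
Trace ⟨cbb⟩ through P, begin at {s0}:
  after c @ step 1: {s1}
  after b @ step 2: {s2}
  after b @ step 3: {s3}
  ✓ P
Trace ⟨cbb⟩ through Q, begin at {t0}:
  after c @ step 1: {t1}
  after b @ step 2: {t2}
  after b @ step 3: ∅  — Q cannot continue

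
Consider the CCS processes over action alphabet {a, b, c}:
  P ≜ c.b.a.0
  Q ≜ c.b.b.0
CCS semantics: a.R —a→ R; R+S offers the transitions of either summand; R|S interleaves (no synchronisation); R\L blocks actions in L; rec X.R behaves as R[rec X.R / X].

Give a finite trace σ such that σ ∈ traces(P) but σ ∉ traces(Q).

LTS(P): 4 reachable states
  p0 = c.b.a.0 has moves —c→ p1
  p1 = b.a.0 has moves —b→ p2
  p2 = a.0 has moves —a→ p3
  p3 = 0 has moves stopped
LTS(Q): 4 reachable states
  q0 = c.b.b.0 has moves —c→ q1
  q1 = b.b.0 has moves —b→ q2
  q2 = b.0 has moves —b→ q3
  q3 = 0 has moves stopped
Executing cba from P (initial set {p0}):
  step 1 (c): {p1}
  step 2 (b): {p2}
  step 3 (a): {p3}
  — P admits the full trace.
Executing cba from Q (initial set {q0}):
  step 1 (c): {q1}
  step 2 (b): {q2}
  step 3 (a): ∅ (Q stuck)

cba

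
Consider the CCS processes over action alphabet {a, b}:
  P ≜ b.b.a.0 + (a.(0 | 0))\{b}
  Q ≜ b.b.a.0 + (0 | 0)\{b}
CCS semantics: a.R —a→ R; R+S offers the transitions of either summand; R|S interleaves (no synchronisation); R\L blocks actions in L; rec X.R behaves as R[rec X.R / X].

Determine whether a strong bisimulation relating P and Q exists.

NO

LTS(P): 5 reachable states
  m0 = b.b.a.0 + (a.(0 | 0))\{b} | ··a··> m1, ··b··> m2
  m1 = (0 | 0)\{b} | ·
  m2 = b.a.0 | ··b··> m3
  m3 = a.0 | ··a··> m4
  m4 = 0 | ·
LTS(Q): 4 reachable states
  n0 = b.b.a.0 + (0 | 0)\{b} | ··b··> n1
  n1 = b.a.0 | ··b··> n2
  n2 = a.0 | ··a··> n3
  n3 = 0 | ·
Partition-refinement fixed point:
  B0 = {m0}
  B1 = {m2, n1}
  B2 = {m3, n2}
  B3 = {m1, m4, n3}
  B4 = {n0}
m0 ∈ B0, n0 ∈ B4 → different blocks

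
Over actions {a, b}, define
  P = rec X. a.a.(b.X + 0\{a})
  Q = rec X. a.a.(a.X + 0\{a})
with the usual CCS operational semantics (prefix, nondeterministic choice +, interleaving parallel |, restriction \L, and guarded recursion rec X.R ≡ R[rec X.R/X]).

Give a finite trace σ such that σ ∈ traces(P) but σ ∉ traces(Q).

Reachable graph of P (3 states):
  s0 = rec X. a.a.(b.X + 0\{a}) → --a--▸ s1
  s1 = a.(b.(rec X. a.a.(b.X + 0\{a})) + 0\{a}) → --a--▸ s2
  s2 = b.(rec X. a.a.(b.X + 0\{a})) + 0\{a} → --b--▸ s0
Reachable graph of Q (3 states):
  t0 = rec X. a.a.(a.X + 0\{a}) → --a--▸ t1
  t1 = a.(a.(rec X. a.a.(a.X + 0\{a})) + 0\{a}) → --a--▸ t2
  t2 = a.(rec X. a.a.(a.X + 0\{a})) + 0\{a} → --a--▸ t0
Executing aab from P (initial set {s0}):
  after a @ step 1: {s1}
  after a @ step 2: {s2}
  after b @ step 3: {s0}
  — P admits the full trace.
Executing aab from Q (initial set {t0}):
  after a @ step 1: {t1}
  after a @ step 2: {t2}
  after b @ step 3: ∅  — Q cannot continue

aab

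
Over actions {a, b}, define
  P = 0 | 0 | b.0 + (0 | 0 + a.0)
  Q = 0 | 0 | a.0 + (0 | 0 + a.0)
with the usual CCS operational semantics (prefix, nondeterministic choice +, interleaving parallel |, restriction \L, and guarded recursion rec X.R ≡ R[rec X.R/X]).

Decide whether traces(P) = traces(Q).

Reachable graph of P (3 states):
  u0 = 0 | 0 | b.0 + (0 | 0 + a.0) → ··a··> u1, ··b··> u2
  u1 = 0 → stopped
  u2 = 0 | 0 | 0 → stopped
Reachable graph of Q (3 states):
  v0 = 0 | 0 | a.0 + (0 | 0 + a.0) → ··a··> v1, ··a··> v2
  v1 = 0 → stopped
  v2 = 0 | 0 | 0 → stopped
Trace ⟨b⟩ through P, begin at {u0}:
  after b @ step 1: {u2}
  ✓ P
Trace ⟨b⟩ through Q, begin at {v0}:
  after b @ step 1: ∅ (Q stuck)

traces(P) ≠ traces(Q) — witness ⟨b⟩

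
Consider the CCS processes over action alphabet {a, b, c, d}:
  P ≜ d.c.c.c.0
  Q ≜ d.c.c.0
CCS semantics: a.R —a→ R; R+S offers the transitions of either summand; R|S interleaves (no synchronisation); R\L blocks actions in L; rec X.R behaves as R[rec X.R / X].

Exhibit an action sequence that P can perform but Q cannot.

P's transition system — 5 states:
  s0 = d.c.c.c.0 | ··d··> s1
  s1 = c.c.c.0 | ··c··> s2
  s2 = c.c.0 | ··c··> s3
  s3 = c.0 | ··c··> s4
  s4 = 0 | ·
Q's transition system — 4 states:
  t0 = d.c.c.0 | ··d··> t1
  t1 = c.c.0 | ··c··> t2
  t2 = c.0 | ··c··> t3
  t3 = 0 | ·
Executing dccc from P (initial set {s0}):
  after d @ step 1: {s1}
  after c @ step 2: {s2}
  after c @ step 3: {s3}
  after c @ step 4: {s4}
  ✓ P
Executing dccc from Q (initial set {t0}):
  after d @ step 1: {t1}
  after c @ step 2: {t2}
  after c @ step 3: {t3}
  after c @ step 4: ∅  — Q cannot continue

dccc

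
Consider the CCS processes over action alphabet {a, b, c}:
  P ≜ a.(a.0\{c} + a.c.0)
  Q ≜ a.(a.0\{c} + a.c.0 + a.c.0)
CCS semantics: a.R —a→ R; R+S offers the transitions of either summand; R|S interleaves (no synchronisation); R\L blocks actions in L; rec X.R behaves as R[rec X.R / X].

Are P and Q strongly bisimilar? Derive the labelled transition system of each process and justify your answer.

P's transition system — 5 states:
  m0 = a.(a.0\{c} + a.c.0) :: --a--▸ m1
  m1 = a.0\{c} + a.c.0 :: --a--▸ m2, --a--▸ m3
  m2 = 0\{c} :: (no moves)
  m3 = c.0 :: --c--▸ m4
  m4 = 0 :: (no moves)
Q's transition system — 5 states:
  n0 = a.(a.0\{c} + a.c.0 + a.c.0) :: --a--▸ n1
  n1 = a.0\{c} + a.c.0 + a.c.0 :: --a--▸ n2, --a--▸ n3
  n2 = 0\{c} :: (no moves)
  n3 = c.0 :: --c--▸ n4
  n4 = 0 :: (no moves)
Partition-refinement fixed point:
  B0 = {m0, n0}
  B1 = {m1, n1}
  B2 = {m3, n3}
  B3 = {m2, m4, n2, n4}
m0 ∈ B0, n0 ∈ B0 → same block

YES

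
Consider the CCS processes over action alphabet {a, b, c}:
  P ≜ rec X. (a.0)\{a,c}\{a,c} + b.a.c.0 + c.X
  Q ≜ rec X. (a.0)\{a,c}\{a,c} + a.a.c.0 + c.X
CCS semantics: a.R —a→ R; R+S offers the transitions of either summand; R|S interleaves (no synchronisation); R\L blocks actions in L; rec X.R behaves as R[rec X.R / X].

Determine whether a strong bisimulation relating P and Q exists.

P's transition system — 4 states:
  p0 = rec X. (a.0)\{a,c}\{a,c} + b.a.c.0 + c.X | ··b··> p1, ··c··> p0
  p1 = a.c.0 | ··a··> p2
  p2 = c.0 | ··c··> p3
  p3 = 0 | deadlocked
Q's transition system — 4 states:
  q0 = rec X. (a.0)\{a,c}\{a,c} + a.a.c.0 + c.X | ··a··> q1, ··c··> q0
  q1 = a.c.0 | ··a··> q2
  q2 = c.0 | ··c··> q3
  q3 = 0 | deadlocked
Bisimilarity quotient blocks:
  B0 = {p0}
  B1 = {p1, q1}
  B2 = {p2, q2}
  B3 = {p3, q3}
  B4 = {q0}
p0 ∈ B0, q0 ∈ B4 → different blocks

P ≁ Q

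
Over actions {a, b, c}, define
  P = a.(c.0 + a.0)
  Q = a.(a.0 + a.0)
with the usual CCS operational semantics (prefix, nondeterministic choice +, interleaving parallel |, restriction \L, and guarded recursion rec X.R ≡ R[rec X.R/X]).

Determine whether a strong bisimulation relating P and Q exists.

not bisimilar

Reachable graph of P (3 states):
  s0 = a.(c.0 + a.0) | —a→ s1
  s1 = c.0 + a.0 | —a→ s2, —c→ s2
  s2 = 0 | deadlocked
Reachable graph of Q (3 states):
  t0 = a.(a.0 + a.0) | —a→ t1
  t1 = a.0 + a.0 | —a→ t2
  t2 = 0 | deadlocked
Partition-refinement fixed point:
  B0 = {s0}
  B1 = {s1}
  B2 = {s2, t2}
  B3 = {t0}
  B4 = {t1}
s0 ∈ B0, t0 ∈ B3 → different blocks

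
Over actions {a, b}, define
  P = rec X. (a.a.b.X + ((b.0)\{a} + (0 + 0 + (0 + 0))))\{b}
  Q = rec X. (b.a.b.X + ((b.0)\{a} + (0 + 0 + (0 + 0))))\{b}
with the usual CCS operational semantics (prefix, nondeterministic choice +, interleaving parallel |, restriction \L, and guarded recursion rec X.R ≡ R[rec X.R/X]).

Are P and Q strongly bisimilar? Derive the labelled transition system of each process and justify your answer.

NO

Reachable graph of P (3 states):
  m0 = rec X. (a.a.b.X + ((b.0)\{a} + (0 + 0 + (0 + 0))))\{b} | ··a··> m1
  m1 = (a.b.(rec X. (a.a.b.X + ((b.0)\{a} + (0 + 0 + (0 + 0))))\{b}))\{b} | ··a··> m2
  m2 = (b.(rec X. (a.a.b.X + ((b.0)\{a} + (0 + 0 + (0 + 0))))\{b}))\{b} | ·
Reachable graph of Q (1 states):
  n0 = rec X. (b.a.b.X + ((b.0)\{a} + (0 + 0 + (0 + 0))))\{b} | ·
Bisimilarity quotient blocks:
  B0 = {m0}
  B1 = {m1}
  B2 = {m2, n0}
m0 ∈ B0, n0 ∈ B2 → different blocks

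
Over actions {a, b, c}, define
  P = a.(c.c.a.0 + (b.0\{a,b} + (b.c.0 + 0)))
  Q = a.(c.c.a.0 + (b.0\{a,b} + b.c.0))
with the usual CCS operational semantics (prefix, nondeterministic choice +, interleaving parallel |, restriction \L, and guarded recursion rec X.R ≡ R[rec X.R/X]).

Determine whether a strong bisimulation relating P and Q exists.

YES

P's transition system — 7 states:
  m0 = a.(c.c.a.0 + (b.0\{a,b} + (b.c.0 + 0))) → ··a··> m1
  m1 = c.c.a.0 + (b.0\{a,b} + (b.c.0 + 0)) → ··b··> m2, ··b··> m3, ··c··> m4
  m2 = 0\{a,b} → stopped
  m3 = c.0 → ··c··> m5
  m4 = c.a.0 → ··c··> m6
  m5 = 0 → stopped
  m6 = a.0 → ··a··> m5
Q's transition system — 7 states:
  n0 = a.(c.c.a.0 + (b.0\{a,b} + b.c.0)) → ··a··> n1
  n1 = c.c.a.0 + (b.0\{a,b} + b.c.0) → ··b··> n2, ··b··> n3, ··c··> n4
  n2 = 0\{a,b} → stopped
  n3 = c.0 → ··c··> n5
  n4 = c.a.0 → ··c··> n6
  n5 = 0 → stopped
  n6 = a.0 → ··a··> n5
Partition-refinement fixed point:
  B0 = {m0, n0}
  B1 = {m1, n1}
  B2 = {m4, n4}
  B3 = {m6, n6}
  B4 = {m2, m5, n2, n5}
  B5 = {m3, n3}
m0 ∈ B0, n0 ∈ B0 → same block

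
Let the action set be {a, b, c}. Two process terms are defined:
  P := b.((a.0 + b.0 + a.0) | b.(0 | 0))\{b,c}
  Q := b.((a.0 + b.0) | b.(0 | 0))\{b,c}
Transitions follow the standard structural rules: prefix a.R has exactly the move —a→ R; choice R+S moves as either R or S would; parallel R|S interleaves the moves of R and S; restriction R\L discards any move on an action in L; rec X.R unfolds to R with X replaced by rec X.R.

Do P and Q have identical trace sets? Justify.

YES

LTS(P): 3 reachable states
  p0 = b.((a.0 + b.0 + a.0) | b.(0 | 0))\{b,c} :: -b-> p1
  p1 = ((a.0 + b.0 + a.0) | b.(0 | 0))\{b,c} :: -a-> p2
  p2 = (0 | b.(0 | 0))\{b,c} :: stopped
LTS(Q): 3 reachable states
  q0 = b.((a.0 + b.0) | b.(0 | 0))\{b,c} :: -b-> q1
  q1 = ((a.0 + b.0) | b.(0 | 0))\{b,c} :: -a-> q2
  q2 = (0 | b.(0 | 0))\{b,c} :: stopped
Bisimilarity quotient blocks:
  B0 = {p0, q0}
  B1 = {p1, q1}
  B2 = {p2, q2}
p0 ∈ B0, q0 ∈ B0 → same block
Bisimilar ⇒ trace-equivalent.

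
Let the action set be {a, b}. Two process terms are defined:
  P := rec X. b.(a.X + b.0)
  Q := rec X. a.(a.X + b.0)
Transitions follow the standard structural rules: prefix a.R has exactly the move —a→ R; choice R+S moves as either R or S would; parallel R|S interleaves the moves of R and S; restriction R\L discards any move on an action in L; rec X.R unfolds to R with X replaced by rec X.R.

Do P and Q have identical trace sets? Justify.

LTS(P): 3 reachable states
  u0 = rec X. b.(a.X + b.0) has moves -b-> u1
  u1 = a.(rec X. b.(a.X + b.0)) + b.0 has moves -a-> u0, -b-> u2
  u2 = 0 has moves ∅
LTS(Q): 3 reachable states
  v0 = rec X. a.(a.X + b.0) has moves -a-> v1
  v1 = a.(rec X. a.(a.X + b.0)) + b.0 has moves -a-> v0, -b-> v2
  v2 = 0 has moves ∅
Run σ = ⟨b⟩ on P: start {u0}
  after b @ step 1: {u1}
  — P admits the full trace.
Run σ = ⟨b⟩ on Q: start {v0}
  after b @ step 1: ∅ (Q stuck)

traces(P) ≠ traces(Q) — witness ⟨b⟩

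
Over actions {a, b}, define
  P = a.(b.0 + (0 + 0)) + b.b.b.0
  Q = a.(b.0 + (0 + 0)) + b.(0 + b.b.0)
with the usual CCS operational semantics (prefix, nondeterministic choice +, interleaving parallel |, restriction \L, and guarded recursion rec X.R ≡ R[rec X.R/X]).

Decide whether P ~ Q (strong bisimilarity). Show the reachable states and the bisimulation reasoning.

Reachable graph of P (5 states):
  u0 = a.(b.0 + (0 + 0)) + b.b.b.0 | ··a··> u1, ··b··> u2
  u1 = b.0 + (0 + 0) | ··b··> u3
  u2 = b.b.0 | ··b··> u4
  u3 = 0 | ∅
  u4 = b.0 | ··b··> u3
Reachable graph of Q (5 states):
  v0 = a.(b.0 + (0 + 0)) + b.(0 + b.b.0) | ··a··> v1, ··b··> v2
  v1 = b.0 + (0 + 0) | ··b··> v3
  v2 = 0 + b.b.0 | ··b··> v4
  v3 = 0 | ∅
  v4 = b.0 | ··b··> v3
Partition-refinement fixed point:
  B0 = {u0, v0}
  B1 = {u1, u4, v1, v4}
  B2 = {u3, v3}
  B3 = {u2, v2}
u0 ∈ B0, v0 ∈ B0 → same block

YES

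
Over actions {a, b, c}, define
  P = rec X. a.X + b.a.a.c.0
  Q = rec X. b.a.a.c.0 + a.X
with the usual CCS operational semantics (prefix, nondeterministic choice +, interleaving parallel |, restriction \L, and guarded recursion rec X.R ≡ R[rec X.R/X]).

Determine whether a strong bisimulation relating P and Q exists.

Reachable graph of P (5 states):
  p0 = rec X. a.X + b.a.a.c.0 → —a→ p0, —b→ p1
  p1 = a.a.c.0 → —a→ p2
  p2 = a.c.0 → —a→ p3
  p3 = c.0 → —c→ p4
  p4 = 0 → ·
Reachable graph of Q (5 states):
  q0 = rec X. b.a.a.c.0 + a.X → —a→ q0, —b→ q1
  q1 = a.a.c.0 → —a→ q2
  q2 = a.c.0 → —a→ q3
  q3 = c.0 → —c→ q4
  q4 = 0 → ·
Bisimilarity quotient blocks:
  B0 = {p0, q0}
  B1 = {p1, q1}
  B2 = {p2, q2}
  B3 = {p3, q3}
  B4 = {p4, q4}
p0 ∈ B0, q0 ∈ B0 → same block

P ~ Q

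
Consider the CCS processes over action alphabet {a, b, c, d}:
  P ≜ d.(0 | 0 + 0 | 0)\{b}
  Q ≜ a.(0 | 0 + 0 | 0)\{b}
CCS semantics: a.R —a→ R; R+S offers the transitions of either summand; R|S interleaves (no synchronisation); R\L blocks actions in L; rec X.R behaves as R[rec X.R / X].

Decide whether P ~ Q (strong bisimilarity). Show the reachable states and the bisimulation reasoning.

not bisimilar

P's transition system — 2 states:
  s0 = d.(0 | 0 + 0 | 0)\{b} | —d→ s1
  s1 = (0 | 0 + 0 | 0)\{b} | ∅
Q's transition system — 2 states:
  t0 = a.(0 | 0 + 0 | 0)\{b} | —a→ t1
  t1 = (0 | 0 + 0 | 0)\{b} | ∅
Bisimilarity quotient blocks:
  B0 = {s0}
  B1 = {s1, t1}
  B2 = {t0}
s0 ∈ B0, t0 ∈ B2 → different blocks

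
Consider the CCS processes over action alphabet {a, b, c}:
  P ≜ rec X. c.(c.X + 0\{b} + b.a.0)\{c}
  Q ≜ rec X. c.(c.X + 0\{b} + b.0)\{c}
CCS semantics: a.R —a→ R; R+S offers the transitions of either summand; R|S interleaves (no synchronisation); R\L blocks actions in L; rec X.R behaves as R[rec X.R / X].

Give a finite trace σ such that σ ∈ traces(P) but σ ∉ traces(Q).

cba

LTS(P): 4 reachable states
  p0 = rec X. c.(c.X + 0\{b} + b.a.0)\{c} has moves ··c··> p1
  p1 = (c.(rec X. c.(c.X + 0\{b} + b.a.0)\{c}) + 0\{b} + b.a.0)\{c} has moves ··b··> p2
  p2 = (a.0)\{c} has moves ··a··> p3
  p3 = 0\{c} has moves ·
LTS(Q): 3 reachable states
  q0 = rec X. c.(c.X + 0\{b} + b.0)\{c} has moves ··c··> q1
  q1 = (c.(rec X. c.(c.X + 0\{b} + b.0)\{c}) + 0\{b} + b.0)\{c} has moves ··b··> q2
  q2 = 0\{c} has moves ·
Run σ = ⟨cba⟩ on P: start {p0}
  step 1 (c): {p1}
  step 2 (b): {p2}
  step 3 (a): {p3}
  — P admits the full trace.
Run σ = ⟨cba⟩ on Q: start {q0}
  step 1 (c): {q1}
  step 2 (b): {q2}
  step 3 (a): ∅ (Q stuck)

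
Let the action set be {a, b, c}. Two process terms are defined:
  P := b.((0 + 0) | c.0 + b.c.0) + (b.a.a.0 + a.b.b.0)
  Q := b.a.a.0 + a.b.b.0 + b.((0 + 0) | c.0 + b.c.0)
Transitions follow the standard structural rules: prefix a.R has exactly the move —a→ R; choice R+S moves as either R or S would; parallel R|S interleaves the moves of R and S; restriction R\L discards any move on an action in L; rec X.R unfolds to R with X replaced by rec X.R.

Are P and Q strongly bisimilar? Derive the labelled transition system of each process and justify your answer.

Reachable graph of P (9 states):
  p0 = b.((0 + 0) | c.0 + b.c.0) + (b.a.a.0 + a.b.b.0) → ··a··> p1, ··b··> p2, ··b··> p3
  p1 = b.b.0 → ··b··> p4
  p2 = (0 + 0) | c.0 + b.c.0 → ··b··> p5, ··c··> p6
  p3 = a.a.0 → ··a··> p7
  p4 = b.0 → ··b··> p8
  p5 = c.0 → ··c··> p8
  p6 = (0 + 0) | 0 → stopped
  p7 = a.0 → ··a··> p8
  p8 = 0 → stopped
Reachable graph of Q (9 states):
  q0 = b.a.a.0 + a.b.b.0 + b.((0 + 0) | c.0 + b.c.0) → ··a··> q1, ··b··> q2, ··b··> q3
  q1 = b.b.0 → ··b··> q4
  q2 = (0 + 0) | c.0 + b.c.0 → ··b··> q5, ··c··> q6
  q3 = a.a.0 → ··a··> q7
  q4 = b.0 → ··b··> q8
  q5 = c.0 → ··c··> q8
  q6 = (0 + 0) | 0 → stopped
  q7 = a.0 → ··a··> q8
  q8 = 0 → stopped
Bisimilarity quotient blocks:
  B0 = {p0, q0}
  B1 = {p2, q2}
  B2 = {p6, p8, q6, q8}
  B3 = {p5, q5}
  B4 = {p1, q1}
  B5 = {p4, q4}
  B6 = {p3, q3}
  B7 = {p7, q7}
p0 ∈ B0, q0 ∈ B0 → same block

YES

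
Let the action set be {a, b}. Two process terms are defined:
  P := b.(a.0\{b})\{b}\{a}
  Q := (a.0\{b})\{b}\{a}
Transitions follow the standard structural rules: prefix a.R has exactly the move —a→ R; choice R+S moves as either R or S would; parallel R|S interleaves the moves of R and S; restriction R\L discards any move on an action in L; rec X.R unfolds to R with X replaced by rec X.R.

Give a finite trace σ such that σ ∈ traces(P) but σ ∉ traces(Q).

LTS(P): 2 reachable states
  u0 = b.(a.0\{b})\{b}\{a} → —b→ u1
  u1 = (a.0\{b})\{b}\{a} → ∅
LTS(Q): 1 reachable states
  v0 = (a.0\{b})\{b}\{a} → ∅
Trace ⟨b⟩ through P, begin at {u0}:
  [1] b ⇒ {u1}
  ✓ P
Trace ⟨b⟩ through Q, begin at {v0}:
  [1] b ⇒ ∅  — Q cannot continue

b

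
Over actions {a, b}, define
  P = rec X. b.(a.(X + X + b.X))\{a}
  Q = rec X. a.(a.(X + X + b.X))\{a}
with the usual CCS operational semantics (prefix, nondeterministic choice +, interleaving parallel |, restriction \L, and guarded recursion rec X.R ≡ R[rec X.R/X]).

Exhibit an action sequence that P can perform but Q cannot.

Reachable graph of P (2 states):
  u0 = rec X. b.(a.(X + X + b.X))\{a} → --b--▸ u1
  u1 = (a.((rec X. b.(a.(X + X + b.X))\{a}) + (rec X. b.(a.(X + X + b.X))\{a}) + b.(rec X. b.(a.(X + X + b.X))\{a})))\{a} → deadlocked
Reachable graph of Q (2 states):
  v0 = rec X. a.(a.(X + X + b.X))\{a} → --a--▸ v1
  v1 = (a.((rec X. a.(a.(X + X + b.X))\{a}) + (rec X. a.(a.(X + X + b.X))\{a}) + b.(rec X. a.(a.(X + X + b.X))\{a})))\{a} → deadlocked
Run σ = ⟨b⟩ on P: start {u0}
  after b @ step 1: {u1}
  ✓ P
Run σ = ⟨b⟩ on Q: start {v0}
  after b @ step 1: ∅  — Q cannot continue

b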